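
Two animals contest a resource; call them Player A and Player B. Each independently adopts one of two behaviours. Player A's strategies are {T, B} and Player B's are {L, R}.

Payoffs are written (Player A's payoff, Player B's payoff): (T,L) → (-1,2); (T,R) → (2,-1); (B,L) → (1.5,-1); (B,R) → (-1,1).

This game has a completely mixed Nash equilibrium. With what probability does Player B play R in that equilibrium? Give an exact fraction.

Let q be the probability that Player B plays L. In a completely mixed equilibrium, Player A must be indifferent between T and B.
Player A's expected payoff from T is −q + 2(1−q); from B it is 1.5q − (1−q).
Setting these equal: −3q + 2 = 2.5q − 1, so q = 6/11.
Therefore Player B plays R with probability 1 − 6/11 = 5/11.

5/11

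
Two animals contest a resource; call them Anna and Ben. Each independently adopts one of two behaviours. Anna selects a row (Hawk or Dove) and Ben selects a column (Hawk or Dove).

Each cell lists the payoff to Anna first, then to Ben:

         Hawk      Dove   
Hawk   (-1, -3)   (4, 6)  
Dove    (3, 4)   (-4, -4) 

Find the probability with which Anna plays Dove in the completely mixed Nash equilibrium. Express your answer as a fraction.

9/17

Let x be the probability that Anna plays Hawk. In a completely mixed equilibrium, Ben must be indifferent between Hawk and Dove.
Ben's expected payoff from Hawk is −3x + 4(1−x); from Dove it is 6x − 4(1−x).
Setting these equal: −7x + 4 = 10x − 4, so x = 8/17.
Therefore Anna plays Dove with probability 1 − 8/17 = 9/17.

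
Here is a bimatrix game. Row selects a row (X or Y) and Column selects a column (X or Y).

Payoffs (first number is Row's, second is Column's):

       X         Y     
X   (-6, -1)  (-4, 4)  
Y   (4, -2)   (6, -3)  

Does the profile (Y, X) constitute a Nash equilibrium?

Yes

At (Y, X), Row earns 4; switching to X would give -6, so Row has no profitable deviation.
Column earns -2; switching to Y would give -3, so Column has no profitable deviation.
Neither player can gain by a unilateral deviation, so this profile is a Nash equilibrium.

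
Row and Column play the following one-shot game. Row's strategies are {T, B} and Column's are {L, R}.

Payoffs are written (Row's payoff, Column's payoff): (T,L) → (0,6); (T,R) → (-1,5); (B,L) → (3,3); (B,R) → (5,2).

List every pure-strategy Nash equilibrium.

(T, L): Row prefers B (3 > 0) — not an equilibrium.
(T, R): Row prefers B (5 > -1); Column prefers L (6 > 5) — not an equilibrium.
(B, L): Row gets 3 ≥ 0 from T, and Column gets 3 ≥ 2 from R — Nash equilibrium.
(B, R): Column prefers L (3 > 2) — not an equilibrium.

(B, L)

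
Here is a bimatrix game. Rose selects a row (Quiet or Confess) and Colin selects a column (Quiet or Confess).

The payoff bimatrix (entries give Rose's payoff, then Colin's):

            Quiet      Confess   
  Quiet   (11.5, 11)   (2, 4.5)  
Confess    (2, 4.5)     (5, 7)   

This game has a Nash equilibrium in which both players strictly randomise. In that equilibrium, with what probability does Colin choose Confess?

Let c be the probability that Colin plays Quiet. In a completely mixed equilibrium, Rose must be indifferent between Quiet and Confess.
Rose's expected payoff from Quiet is 11.5c + 2(1−c); from Confess it is 2c + 5(1−c).
Setting these equal: 9.5c + 2 = −3c + 5, so c = 6/25.
Therefore Colin plays Confess with probability 1 − 6/25 = 19/25.

19/25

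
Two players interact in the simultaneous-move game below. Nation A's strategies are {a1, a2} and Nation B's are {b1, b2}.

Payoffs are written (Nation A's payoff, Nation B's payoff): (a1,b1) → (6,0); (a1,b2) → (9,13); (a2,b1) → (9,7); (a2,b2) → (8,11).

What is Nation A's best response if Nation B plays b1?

Against b1, Nation A earns 6 from a1 and 9 from a2.
So a2 is the best response.

a2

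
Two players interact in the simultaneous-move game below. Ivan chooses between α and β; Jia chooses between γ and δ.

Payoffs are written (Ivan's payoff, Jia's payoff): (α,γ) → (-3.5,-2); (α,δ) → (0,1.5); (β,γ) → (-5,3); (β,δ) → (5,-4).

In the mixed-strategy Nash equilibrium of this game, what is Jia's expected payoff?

First find x, the probability Ivan plays α, from Jia's indifference between γ and δ: −2x + 3(1−x) = 1.5x − 4(1−x), giving x = 2/3.
Since Jia is indifferent in equilibrium, Jia's expected payoff equals the payoff from either column against (2/3, 1/3). Using γ: −2(2/3) + 3(1/3) = -1/3.

-1/3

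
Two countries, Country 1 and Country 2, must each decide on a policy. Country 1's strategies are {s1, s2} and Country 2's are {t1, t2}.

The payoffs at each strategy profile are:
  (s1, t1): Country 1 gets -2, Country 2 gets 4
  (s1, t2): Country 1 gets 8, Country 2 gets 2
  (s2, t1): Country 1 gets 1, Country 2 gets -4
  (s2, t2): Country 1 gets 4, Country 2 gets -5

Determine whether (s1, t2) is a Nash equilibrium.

No

At (s1, t2), Country 1 earns 8; switching to s2 would give 4, so Country 1 has no profitable deviation.
Country 2 earns 2; switching to t1 would give 4, so Country 2 would deviate.
Since at least one player can profitably deviate, this is not a Nash equilibrium.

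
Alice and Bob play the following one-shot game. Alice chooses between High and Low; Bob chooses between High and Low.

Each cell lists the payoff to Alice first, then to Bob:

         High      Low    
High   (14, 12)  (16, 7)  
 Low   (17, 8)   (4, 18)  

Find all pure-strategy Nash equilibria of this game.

none

(High, High): Alice prefers Low (17 > 14) — not an equilibrium.
(High, Low): Bob prefers High (12 > 7) — not an equilibrium.
(Low, High): Bob prefers Low (18 > 8) — not an equilibrium.
(Low, Low): Alice prefers High (16 > 4) — not an equilibrium.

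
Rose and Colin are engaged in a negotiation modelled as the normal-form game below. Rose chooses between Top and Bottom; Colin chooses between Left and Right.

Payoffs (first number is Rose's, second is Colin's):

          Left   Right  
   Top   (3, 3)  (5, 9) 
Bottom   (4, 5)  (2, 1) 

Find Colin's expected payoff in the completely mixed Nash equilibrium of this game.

21/5

First find p, the probability Rose plays Top, from Colin's indifference between Left and Right: 3p + 5(1−p) = 9p + (1−p), giving p = 2/5.
Since Colin is indifferent in equilibrium, Colin's expected payoff equals the payoff from either column against (2/5, 3/5). Using Left: 3(2/5) + 5(3/5) = 21/5.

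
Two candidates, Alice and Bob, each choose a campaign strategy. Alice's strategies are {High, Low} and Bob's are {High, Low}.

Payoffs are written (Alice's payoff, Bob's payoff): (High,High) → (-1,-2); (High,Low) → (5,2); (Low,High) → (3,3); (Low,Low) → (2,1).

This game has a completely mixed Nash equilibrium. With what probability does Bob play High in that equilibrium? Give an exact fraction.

Let c be the probability that Bob plays High. In a completely mixed equilibrium, Alice must be indifferent between High and Low.
Alice's expected payoff from High is −c + 5(1−c); from Low it is 3c + 2(1−c).
Setting these equal: −6c + 5 = c + 2, so c = 3/7.

3/7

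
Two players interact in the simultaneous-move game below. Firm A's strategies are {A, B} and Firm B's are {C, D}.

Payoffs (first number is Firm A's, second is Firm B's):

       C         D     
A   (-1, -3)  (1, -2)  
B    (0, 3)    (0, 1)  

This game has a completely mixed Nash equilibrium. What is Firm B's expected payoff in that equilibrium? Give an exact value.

First find p, the probability Firm A plays A, from Firm B's indifference between C and D: −3p + 3(1−p) = −2p + (1−p), giving p = 2/3.
Since Firm B is indifferent in equilibrium, Firm B's expected payoff equals the payoff from either column against (2/3, 1/3). Using C: −3(2/3) + 3(1/3) = -1.

-1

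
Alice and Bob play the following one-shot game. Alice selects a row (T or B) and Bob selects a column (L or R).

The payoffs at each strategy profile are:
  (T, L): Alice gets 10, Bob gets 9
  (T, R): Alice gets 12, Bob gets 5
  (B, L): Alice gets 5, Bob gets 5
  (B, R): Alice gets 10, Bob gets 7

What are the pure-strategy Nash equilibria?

(T, L): Alice gets 10 ≥ 5 from B, and Bob gets 9 ≥ 5 from R — Nash equilibrium.
(T, R): Bob prefers L (9 > 5) — not an equilibrium.
(B, L): Alice prefers T (10 > 5); Bob prefers R (7 > 5) — not an equilibrium.
(B, R): Alice prefers T (12 > 10) — not an equilibrium.

(T, L)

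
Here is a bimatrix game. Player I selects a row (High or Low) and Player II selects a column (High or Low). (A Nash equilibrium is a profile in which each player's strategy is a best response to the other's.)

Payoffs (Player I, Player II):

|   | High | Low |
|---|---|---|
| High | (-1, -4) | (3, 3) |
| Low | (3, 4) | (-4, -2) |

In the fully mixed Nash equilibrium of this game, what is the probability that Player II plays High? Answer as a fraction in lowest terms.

Let c be the probability that Player II plays High. In a completely mixed equilibrium, Player I must be indifferent between High and Low.
Player I's expected payoff from High is −c + 3(1−c); from Low it is 3c − 4(1−c).
Setting these equal: −4c + 3 = 7c − 4, so c = 7/11.

7/11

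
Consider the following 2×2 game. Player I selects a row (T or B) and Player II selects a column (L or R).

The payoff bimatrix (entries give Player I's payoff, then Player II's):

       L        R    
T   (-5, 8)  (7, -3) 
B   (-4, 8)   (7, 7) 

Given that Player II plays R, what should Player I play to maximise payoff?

either — both T and B are best responses

Against R, Player I earns 7 from T and 7 from B.
So either strategy is a best response.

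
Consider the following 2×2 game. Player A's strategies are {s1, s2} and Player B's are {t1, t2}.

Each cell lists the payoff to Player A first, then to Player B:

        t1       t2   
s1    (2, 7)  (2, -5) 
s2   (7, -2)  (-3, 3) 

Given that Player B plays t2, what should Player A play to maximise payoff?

s1

Against t2, Player A earns 2 from s1 and -3 from s2.
So s1 is the best response.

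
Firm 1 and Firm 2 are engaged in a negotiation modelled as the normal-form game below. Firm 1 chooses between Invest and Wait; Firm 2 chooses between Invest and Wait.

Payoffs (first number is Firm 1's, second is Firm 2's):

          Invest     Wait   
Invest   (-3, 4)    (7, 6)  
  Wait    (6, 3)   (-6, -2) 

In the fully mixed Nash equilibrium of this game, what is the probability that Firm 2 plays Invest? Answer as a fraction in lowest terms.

Let y be the probability that Firm 2 plays Invest. In a completely mixed equilibrium, Firm 1 must be indifferent between Invest and Wait.
Firm 1's expected payoff from Invest is −3y + 7(1−y); from Wait it is 6y − 6(1−y).
Setting these equal: −10y + 7 = 12y − 6, so y = 13/22.

13/22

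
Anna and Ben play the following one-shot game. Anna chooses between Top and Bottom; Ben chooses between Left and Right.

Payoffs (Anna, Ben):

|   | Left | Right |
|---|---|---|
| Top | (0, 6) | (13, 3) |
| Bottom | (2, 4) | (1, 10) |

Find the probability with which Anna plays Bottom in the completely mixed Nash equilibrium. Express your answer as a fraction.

Let x be the probability that Anna plays Top. In a completely mixed equilibrium, Ben must be indifferent between Left and Right.
Ben's expected payoff from Left is 6x + 4(1−x); from Right it is 3x + 10(1−x).
Setting these equal: 2x + 4 = −7x + 10, so x = 2/3.
Therefore Anna plays Bottom with probability 1 − 2/3 = 1/3.

1/3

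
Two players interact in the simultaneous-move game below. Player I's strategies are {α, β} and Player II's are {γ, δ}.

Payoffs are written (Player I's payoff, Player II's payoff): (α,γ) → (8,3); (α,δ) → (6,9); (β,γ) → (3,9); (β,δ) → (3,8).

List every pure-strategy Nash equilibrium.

(α, γ): Player II prefers δ (9 > 3) — not an equilibrium.
(α, δ): Player I gets 6 ≥ 3 from β, and Player II gets 9 ≥ 3 from γ — Nash equilibrium.
(β, γ): Player I prefers α (8 > 3) — not an equilibrium.
(β, δ): Player I prefers α (6 > 3); Player II prefers γ (9 > 8) — not an equilibrium.

(α, δ)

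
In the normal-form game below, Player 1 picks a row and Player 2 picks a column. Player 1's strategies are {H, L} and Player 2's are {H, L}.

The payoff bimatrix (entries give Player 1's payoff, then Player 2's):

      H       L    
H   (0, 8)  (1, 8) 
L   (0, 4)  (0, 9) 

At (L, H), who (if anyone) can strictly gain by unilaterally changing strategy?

Player 2

Player 1 at (L, H) earns 0; deviating to H yields 0 — not better.
Player 2 earns 4; deviating to L yields 9 — a strict improvement.
Only Player 2 has a strictly profitable deviation.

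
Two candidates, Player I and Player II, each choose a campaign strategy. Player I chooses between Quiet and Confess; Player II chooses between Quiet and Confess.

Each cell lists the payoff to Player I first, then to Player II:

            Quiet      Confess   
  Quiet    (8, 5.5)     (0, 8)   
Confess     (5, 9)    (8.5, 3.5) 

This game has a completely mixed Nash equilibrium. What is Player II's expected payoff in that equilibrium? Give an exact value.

First find x, the probability Player I plays Quiet, from Player II's indifference between Quiet and Confess: 5.5x + 9(1−x) = 8x + 3.5(1−x), giving x = 11/16.
Since Player II is indifferent in equilibrium, Player II's expected payoff equals the payoff from either column against (11/16, 5/16). Using Quiet: 5.5(11/16) + 9(5/16) = 211/32.

211/32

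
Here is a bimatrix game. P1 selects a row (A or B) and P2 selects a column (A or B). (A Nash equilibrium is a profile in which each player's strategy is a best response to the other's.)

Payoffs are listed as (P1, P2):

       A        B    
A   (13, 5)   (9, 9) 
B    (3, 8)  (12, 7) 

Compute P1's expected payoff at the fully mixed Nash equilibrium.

First find y, the probability P2 plays A, from P1's indifference between A and B: 13y + 9(1−y) = 3y + 12(1−y), giving y = 3/13.
Since P1 is indifferent in equilibrium, P1's expected payoff equals the payoff from either row against (3/13, 10/13). Using A: 13(3/13) + 9(10/13) = 129/13.

129/13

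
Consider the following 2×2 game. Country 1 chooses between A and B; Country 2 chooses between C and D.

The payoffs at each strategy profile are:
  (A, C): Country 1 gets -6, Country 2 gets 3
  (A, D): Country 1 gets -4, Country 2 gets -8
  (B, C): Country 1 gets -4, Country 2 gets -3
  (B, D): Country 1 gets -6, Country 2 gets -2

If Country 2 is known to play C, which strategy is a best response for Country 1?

B

Against C, Country 1 earns -6 from A and -4 from B.
So B is the best response.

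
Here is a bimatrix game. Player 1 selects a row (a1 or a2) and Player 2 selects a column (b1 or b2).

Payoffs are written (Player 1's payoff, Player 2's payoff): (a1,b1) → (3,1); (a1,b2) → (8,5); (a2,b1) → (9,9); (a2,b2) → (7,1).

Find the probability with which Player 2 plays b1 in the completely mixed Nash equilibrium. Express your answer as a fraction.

Let y be the probability that Player 2 plays b1. In a completely mixed equilibrium, Player 1 must be indifferent between a1 and a2.
Player 1's expected payoff from a1 is 3y + 8(1−y); from a2 it is 9y + 7(1−y).
Setting these equal: −5y + 8 = 2y + 7, so y = 1/7.

1/7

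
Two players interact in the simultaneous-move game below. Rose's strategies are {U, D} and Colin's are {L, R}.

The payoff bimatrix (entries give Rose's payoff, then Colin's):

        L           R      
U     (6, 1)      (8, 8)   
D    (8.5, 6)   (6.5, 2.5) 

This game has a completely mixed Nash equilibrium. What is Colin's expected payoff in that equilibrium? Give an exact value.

First find p, the probability Rose plays U, from Colin's indifference between L and R: p + 6(1−p) = 8p + 2.5(1−p), giving p = 1/3.
Since Colin is indifferent in equilibrium, Colin's expected payoff equals the payoff from either column against (1/3, 2/3). Using L: (1/3) + 6(2/3) = 13/3.

13/3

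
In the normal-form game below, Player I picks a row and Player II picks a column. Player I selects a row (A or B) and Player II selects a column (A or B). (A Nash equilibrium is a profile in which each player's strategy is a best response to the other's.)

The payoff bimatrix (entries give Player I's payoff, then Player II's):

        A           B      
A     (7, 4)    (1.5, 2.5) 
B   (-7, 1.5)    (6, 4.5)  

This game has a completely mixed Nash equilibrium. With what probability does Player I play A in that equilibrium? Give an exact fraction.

Let r be the probability that Player I plays A. In a completely mixed equilibrium, Player II must be indifferent between A and B.
Player II's expected payoff from A is 4r + 1.5(1−r); from B it is 2.5r + 4.5(1−r).
Setting these equal: 2.5r + 1.5 = −2r + 4.5, so r = 2/3.

2/3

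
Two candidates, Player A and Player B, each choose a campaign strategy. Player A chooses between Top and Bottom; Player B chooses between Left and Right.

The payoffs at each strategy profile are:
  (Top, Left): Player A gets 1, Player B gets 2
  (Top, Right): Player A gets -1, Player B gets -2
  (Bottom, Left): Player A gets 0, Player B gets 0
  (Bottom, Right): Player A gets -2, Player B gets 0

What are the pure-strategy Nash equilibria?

(Top, Left): Player A gets 1 ≥ 0 from Bottom, and Player B gets 2 ≥ -2 from Right — Nash equilibrium.
(Top, Right): Player B prefers Left (2 > -2) — not an equilibrium.
(Bottom, Left): Player A prefers Top (1 > 0) — not an equilibrium.
(Bottom, Right): Player A prefers Top (-1 > -2) — not an equilibrium.

(Top, Left)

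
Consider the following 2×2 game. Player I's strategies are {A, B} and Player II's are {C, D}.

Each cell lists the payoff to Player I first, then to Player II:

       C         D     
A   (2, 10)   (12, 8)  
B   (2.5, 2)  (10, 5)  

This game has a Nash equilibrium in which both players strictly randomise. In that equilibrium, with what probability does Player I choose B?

Let x be the probability that Player I plays A. In a completely mixed equilibrium, Player II must be indifferent between C and D.
Player II's expected payoff from C is 10x + 2(1−x); from D it is 8x + 5(1−x).
Setting these equal: 8x + 2 = 3x + 5, so x = 3/5.
Therefore Player I plays B with probability 1 − 3/5 = 2/5.

2/5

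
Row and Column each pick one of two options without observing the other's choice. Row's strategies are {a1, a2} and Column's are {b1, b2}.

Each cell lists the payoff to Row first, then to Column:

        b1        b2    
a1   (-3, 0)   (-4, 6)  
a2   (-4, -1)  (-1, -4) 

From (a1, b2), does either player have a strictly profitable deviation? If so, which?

Row at (a1, b2) earns -4; deviating to a2 yields -1 — a strict improvement.
Column earns 6; deviating to b1 yields 0 — not better.
Only Row has a strictly profitable deviation.

Row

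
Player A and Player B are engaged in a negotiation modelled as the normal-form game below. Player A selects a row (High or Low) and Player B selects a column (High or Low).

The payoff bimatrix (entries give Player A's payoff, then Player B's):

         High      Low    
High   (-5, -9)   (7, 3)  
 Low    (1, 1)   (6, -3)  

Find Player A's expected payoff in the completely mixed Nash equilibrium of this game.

First find q, the probability Player B plays High, from Player A's indifference between High and Low: −5q + 7(1−q) = q + 6(1−q), giving q = 1/7.
Since Player A is indifferent in equilibrium, Player A's expected payoff equals the payoff from either row against (1/7, 6/7). Using High: −5(1/7) + 7(6/7) = 37/7.

37/7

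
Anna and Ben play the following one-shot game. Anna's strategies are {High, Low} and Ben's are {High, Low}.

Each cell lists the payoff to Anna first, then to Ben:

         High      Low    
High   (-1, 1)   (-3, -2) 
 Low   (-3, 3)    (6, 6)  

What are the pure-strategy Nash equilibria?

(High, High) and (Low, Low)

(High, High): Anna gets -1 ≥ -3 from Low, and Ben gets 1 ≥ -2 from Low — Nash equilibrium.
(High, Low): Anna prefers Low (6 > -3); Ben prefers High (1 > -2) — not an equilibrium.
(Low, High): Anna prefers High (-1 > -3); Ben prefers Low (6 > 3) — not an equilibrium.
(Low, Low): Anna gets 6 ≥ -3 from High, and Ben gets 6 ≥ 3 from High — Nash equilibrium.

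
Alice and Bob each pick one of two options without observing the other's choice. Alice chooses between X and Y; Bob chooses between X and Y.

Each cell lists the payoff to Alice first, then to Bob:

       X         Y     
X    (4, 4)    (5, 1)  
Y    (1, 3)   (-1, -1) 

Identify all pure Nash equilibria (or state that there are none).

(X, X)

(X, X): Alice gets 4 ≥ 1 from Y, and Bob gets 4 ≥ 1 from Y — Nash equilibrium.
(X, Y): Bob prefers X (4 > 1) — not an equilibrium.
(Y, X): Alice prefers X (4 > 1) — not an equilibrium.
(Y, Y): Alice prefers X (5 > -1); Bob prefers X (3 > -1) — not an equilibrium.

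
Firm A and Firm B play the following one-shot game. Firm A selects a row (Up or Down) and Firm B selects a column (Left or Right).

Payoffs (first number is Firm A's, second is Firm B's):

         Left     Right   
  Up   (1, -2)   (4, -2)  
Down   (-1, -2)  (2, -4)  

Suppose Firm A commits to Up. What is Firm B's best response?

either — both Left and Right are best responses

Against Up, Firm B earns -2 from Left and -2 from Right.
So either strategy is a best response.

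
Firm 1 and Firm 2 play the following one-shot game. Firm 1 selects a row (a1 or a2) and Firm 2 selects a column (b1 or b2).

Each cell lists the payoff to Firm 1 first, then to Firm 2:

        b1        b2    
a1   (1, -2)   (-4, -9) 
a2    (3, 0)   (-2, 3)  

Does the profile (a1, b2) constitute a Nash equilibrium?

No

At (a1, b2), Firm 1 earns -4; switching to a2 would give -2, so Firm 1 would deviate.
Firm 2 earns -9; switching to b1 would give -2, so Firm 2 would deviate.
Since at least one player can profitably deviate, this is not a Nash equilibrium.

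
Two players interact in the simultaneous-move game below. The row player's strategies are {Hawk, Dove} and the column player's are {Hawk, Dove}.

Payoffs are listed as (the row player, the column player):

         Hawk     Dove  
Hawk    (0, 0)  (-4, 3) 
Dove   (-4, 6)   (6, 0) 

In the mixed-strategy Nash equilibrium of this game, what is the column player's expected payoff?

2

First find p, the probability the row player plays Hawk, from the column player's indifference between Hawk and Dove: 6(1−p) = 3p, giving p = 2/3.
Since the column player is indifferent in equilibrium, the column player's expected payoff equals the payoff from either column against (2/3, 1/3). Using Hawk: 6(1/3) = 2.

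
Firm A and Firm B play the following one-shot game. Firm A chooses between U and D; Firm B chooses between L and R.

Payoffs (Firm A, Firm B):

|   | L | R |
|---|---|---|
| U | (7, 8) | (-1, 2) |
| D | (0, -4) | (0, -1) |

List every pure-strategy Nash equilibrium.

(U, L) and (D, R)

(U, L): Firm A gets 7 ≥ 0 from D, and Firm B gets 8 ≥ 2 from R — Nash equilibrium.
(U, R): Firm A prefers D (0 > -1); Firm B prefers L (8 > 2) — not an equilibrium.
(D, L): Firm A prefers U (7 > 0); Firm B prefers R (-1 > -4) — not an equilibrium.
(D, R): Firm A gets 0 ≥ -1 from U, and Firm B gets -1 ≥ -4 from L — Nash equilibrium.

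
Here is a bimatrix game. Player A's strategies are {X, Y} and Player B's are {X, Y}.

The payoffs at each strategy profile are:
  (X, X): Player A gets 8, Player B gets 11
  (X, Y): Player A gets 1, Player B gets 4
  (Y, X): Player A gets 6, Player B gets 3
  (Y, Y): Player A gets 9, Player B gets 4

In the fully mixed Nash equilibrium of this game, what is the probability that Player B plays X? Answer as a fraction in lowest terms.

4/5

Let c be the probability that Player B plays X. In a completely mixed equilibrium, Player A must be indifferent between X and Y.
Player A's expected payoff from X is 8c + (1−c); from Y it is 6c + 9(1−c).
Setting these equal: 7c + 1 = −3c + 9, so c = 4/5.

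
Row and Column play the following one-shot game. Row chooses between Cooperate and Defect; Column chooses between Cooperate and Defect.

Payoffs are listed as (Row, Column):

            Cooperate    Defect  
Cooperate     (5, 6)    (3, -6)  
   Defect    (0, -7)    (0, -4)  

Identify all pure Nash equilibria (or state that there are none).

(Cooperate, Cooperate)

(Cooperate, Cooperate): Row gets 5 ≥ 0 from Defect, and Column gets 6 ≥ -6 from Defect — Nash equilibrium.
(Cooperate, Defect): Column prefers Cooperate (6 > -6) — not an equilibrium.
(Defect, Cooperate): Row prefers Cooperate (5 > 0); Column prefers Defect (-4 > -7) — not an equilibrium.
(Defect, Defect): Row prefers Cooperate (3 > 0) — not an equilibrium.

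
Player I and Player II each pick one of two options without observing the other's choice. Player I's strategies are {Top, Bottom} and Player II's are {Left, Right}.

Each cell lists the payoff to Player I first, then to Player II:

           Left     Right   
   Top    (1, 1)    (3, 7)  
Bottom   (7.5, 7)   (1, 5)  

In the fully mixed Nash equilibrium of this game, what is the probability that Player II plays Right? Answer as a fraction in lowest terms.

Let y be the probability that Player II plays Left. In a completely mixed equilibrium, Player I must be indifferent between Top and Bottom.
Player I's expected payoff from Top is y + 3(1−y); from Bottom it is 7.5y + (1−y).
Setting these equal: −2y + 3 = 6.5y + 1, so y = 4/17.
Therefore Player II plays Right with probability 1 − 4/17 = 13/17.

13/17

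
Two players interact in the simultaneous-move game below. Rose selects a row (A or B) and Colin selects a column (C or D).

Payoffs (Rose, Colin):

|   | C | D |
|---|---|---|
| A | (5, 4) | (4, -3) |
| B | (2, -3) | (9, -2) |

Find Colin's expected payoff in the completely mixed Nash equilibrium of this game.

-17/8

First find p, the probability Rose plays A, from Colin's indifference between C and D: 4p − 3(1−p) = −3p − 2(1−p), giving p = 1/8.
Since Colin is indifferent in equilibrium, Colin's expected payoff equals the payoff from either column against (1/8, 7/8). Using C: 4(1/8) − 3(7/8) = -17/8.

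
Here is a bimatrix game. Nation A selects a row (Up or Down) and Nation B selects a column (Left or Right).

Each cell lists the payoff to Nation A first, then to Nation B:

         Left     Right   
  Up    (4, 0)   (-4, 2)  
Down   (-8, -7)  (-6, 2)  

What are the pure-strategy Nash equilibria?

(Up, Left): Nation B prefers Right (2 > 0) — not an equilibrium.
(Up, Right): Nation A gets -4 ≥ -6 from Down, and Nation B gets 2 ≥ 0 from Left — Nash equilibrium.
(Down, Left): Nation A prefers Up (4 > -8); Nation B prefers Right (2 > -7) — not an equilibrium.
(Down, Right): Nation A prefers Up (-4 > -6) — not an equilibrium.

(Up, Right)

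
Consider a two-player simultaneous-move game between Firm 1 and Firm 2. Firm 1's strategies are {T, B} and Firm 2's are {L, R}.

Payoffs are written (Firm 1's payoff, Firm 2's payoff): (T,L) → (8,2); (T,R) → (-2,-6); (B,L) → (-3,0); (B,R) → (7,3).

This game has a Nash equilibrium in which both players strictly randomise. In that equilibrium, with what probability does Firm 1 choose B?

Let p be the probability that Firm 1 plays T. In a completely mixed equilibrium, Firm 2 must be indifferent between L and R.
Firm 2's expected payoff from L is 2p; from R it is −6p + 3(1−p).
Setting these equal: 2p = −9p + 3, so p = 3/11.
Therefore Firm 1 plays B with probability 1 − 3/11 = 8/11.

8/11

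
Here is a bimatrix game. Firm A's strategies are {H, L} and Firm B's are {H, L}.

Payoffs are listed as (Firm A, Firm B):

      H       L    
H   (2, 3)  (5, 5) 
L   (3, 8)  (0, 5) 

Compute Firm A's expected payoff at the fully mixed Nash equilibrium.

First find y, the probability Firm B plays H, from Firm A's indifference between H and L: 2y + 5(1−y) = 3y, giving y = 5/6.
Since Firm A is indifferent in equilibrium, Firm A's expected payoff equals the payoff from either row against (5/6, 1/6). Using H: 2(5/6) + 5(1/6) = 5/2.

5/2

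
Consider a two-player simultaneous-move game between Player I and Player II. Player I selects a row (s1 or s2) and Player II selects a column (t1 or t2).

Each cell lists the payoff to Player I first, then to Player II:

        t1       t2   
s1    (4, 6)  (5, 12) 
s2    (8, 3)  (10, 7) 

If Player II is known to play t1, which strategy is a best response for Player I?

Against t1, Player I earns 4 from s1 and 8 from s2.
So s2 is the best response.

s2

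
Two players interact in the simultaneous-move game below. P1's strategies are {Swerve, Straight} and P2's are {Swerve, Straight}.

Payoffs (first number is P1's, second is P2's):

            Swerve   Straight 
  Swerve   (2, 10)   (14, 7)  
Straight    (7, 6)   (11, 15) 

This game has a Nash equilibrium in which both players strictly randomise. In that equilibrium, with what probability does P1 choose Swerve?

3/4

Let x be the probability that P1 plays Swerve. In a completely mixed equilibrium, P2 must be indifferent between Swerve and Straight.
P2's expected payoff from Swerve is 10x + 6(1−x); from Straight it is 7x + 15(1−x).
Setting these equal: 4x + 6 = −8x + 15, so x = 3/4.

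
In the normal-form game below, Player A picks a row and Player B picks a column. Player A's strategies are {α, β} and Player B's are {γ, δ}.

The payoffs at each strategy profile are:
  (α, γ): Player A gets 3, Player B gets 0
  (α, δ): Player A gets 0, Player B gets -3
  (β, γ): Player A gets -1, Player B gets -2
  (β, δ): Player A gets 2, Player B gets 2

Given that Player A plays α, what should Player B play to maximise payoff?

γ

Against α, Player B earns 0 from γ and -3 from δ.
So γ is the best response.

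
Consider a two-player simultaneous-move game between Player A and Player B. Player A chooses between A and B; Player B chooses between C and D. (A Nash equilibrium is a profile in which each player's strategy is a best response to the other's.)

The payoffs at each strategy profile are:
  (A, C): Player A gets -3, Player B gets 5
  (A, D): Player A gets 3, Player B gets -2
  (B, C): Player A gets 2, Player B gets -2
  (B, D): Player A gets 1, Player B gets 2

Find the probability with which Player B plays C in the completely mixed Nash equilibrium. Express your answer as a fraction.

2/7

Let y be the probability that Player B plays C. In a completely mixed equilibrium, Player A must be indifferent between A and B.
Player A's expected payoff from A is −3y + 3(1−y); from B it is 2y + (1−y).
Setting these equal: −6y + 3 = y + 1, so y = 2/7.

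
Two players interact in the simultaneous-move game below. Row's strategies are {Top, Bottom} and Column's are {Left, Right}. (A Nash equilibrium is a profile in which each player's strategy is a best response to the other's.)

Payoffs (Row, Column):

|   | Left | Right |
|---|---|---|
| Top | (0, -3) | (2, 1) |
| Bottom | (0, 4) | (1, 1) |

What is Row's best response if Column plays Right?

Top

Against Right, Row earns 2 from Top and 1 from Bottom.
So Top is the best response.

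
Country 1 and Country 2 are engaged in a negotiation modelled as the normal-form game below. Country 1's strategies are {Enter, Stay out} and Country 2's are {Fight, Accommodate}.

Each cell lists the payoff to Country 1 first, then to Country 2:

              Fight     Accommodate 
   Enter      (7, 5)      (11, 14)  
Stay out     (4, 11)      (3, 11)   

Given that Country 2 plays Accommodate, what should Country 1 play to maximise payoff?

Enter

Against Accommodate, Country 1 earns 11 from Enter and 3 from Stay out.
So Enter is the best response.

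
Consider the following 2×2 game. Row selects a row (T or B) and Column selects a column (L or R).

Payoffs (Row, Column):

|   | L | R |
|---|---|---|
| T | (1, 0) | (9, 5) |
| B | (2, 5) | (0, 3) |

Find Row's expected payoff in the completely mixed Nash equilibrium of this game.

First find q, the probability Column plays L, from Row's indifference between T and B: q + 9(1−q) = 2q, giving q = 9/10.
Since Row is indifferent in equilibrium, Row's expected payoff equals the payoff from either row against (9/10, 1/10). Using T: (9/10) + 9(1/10) = 9/5.

9/5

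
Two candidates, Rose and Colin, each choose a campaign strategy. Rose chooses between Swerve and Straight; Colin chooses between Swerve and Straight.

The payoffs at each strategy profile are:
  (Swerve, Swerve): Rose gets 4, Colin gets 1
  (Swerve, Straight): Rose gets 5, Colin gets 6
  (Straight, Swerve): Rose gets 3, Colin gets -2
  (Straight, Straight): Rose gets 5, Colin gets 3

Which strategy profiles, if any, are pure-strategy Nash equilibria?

(Swerve, Straight) and (Straight, Straight)

(Swerve, Swerve): Colin prefers Straight (6 > 1) — not an equilibrium.
(Swerve, Straight): Rose gets 5 ≥ 5 from Straight, and Colin gets 6 ≥ 1 from Swerve — Nash equilibrium.
(Straight, Swerve): Rose prefers Swerve (4 > 3); Colin prefers Straight (3 > -2) — not an equilibrium.
(Straight, Straight): Rose gets 5 ≥ 5 from Swerve, and Colin gets 3 ≥ -2 from Swerve — Nash equilibrium.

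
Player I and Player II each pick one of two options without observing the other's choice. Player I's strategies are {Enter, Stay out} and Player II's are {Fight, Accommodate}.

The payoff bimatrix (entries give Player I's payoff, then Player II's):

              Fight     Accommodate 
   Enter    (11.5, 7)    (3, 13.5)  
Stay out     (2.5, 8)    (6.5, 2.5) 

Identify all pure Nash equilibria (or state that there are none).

(Enter, Fight): Player II prefers Accommodate (13.5 > 7) — not an equilibrium.
(Enter, Accommodate): Player I prefers Stay out (6.5 > 3) — not an equilibrium.
(Stay out, Fight): Player I prefers Enter (11.5 > 2.5) — not an equilibrium.
(Stay out, Accommodate): Player II prefers Fight (8 > 2.5) — not an equilibrium.

none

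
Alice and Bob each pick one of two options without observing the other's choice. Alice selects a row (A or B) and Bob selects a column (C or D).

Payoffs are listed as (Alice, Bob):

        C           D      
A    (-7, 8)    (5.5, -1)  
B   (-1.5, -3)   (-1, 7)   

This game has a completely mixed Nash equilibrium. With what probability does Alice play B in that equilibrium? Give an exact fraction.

Let p be the probability that Alice plays A. In a completely mixed equilibrium, Bob must be indifferent between C and D.
Bob's expected payoff from C is 8p − 3(1−p); from D it is −p + 7(1−p).
Setting these equal: 11p − 3 = −8p + 7, so p = 10/19.
Therefore Alice plays B with probability 1 − 10/19 = 9/19.

9/19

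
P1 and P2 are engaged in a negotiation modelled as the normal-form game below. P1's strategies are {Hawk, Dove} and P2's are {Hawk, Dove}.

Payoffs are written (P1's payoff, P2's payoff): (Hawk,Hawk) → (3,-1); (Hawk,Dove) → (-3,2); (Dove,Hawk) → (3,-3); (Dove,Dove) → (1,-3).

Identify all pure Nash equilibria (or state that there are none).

(Dove, Hawk) and (Dove, Dove)

(Hawk, Hawk): P2 prefers Dove (2 > -1) — not an equilibrium.
(Hawk, Dove): P1 prefers Dove (1 > -3) — not an equilibrium.
(Dove, Hawk): P1 gets 3 ≥ 3 from Hawk, and P2 gets -3 ≥ -3 from Dove — Nash equilibrium.
(Dove, Dove): P1 gets 1 ≥ -3 from Hawk, and P2 gets -3 ≥ -3 from Hawk — Nash equilibrium.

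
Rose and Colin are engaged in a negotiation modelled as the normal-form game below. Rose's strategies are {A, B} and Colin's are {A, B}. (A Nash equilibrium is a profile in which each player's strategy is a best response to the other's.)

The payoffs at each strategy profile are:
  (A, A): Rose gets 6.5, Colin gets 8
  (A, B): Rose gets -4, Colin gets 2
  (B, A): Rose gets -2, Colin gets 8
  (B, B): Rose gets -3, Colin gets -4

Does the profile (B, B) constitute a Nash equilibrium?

No

At (B, B), Rose earns -3; switching to A would give -4, so Rose has no profitable deviation.
Colin earns -4; switching to A would give 8, so Colin would deviate.
Since at least one player can profitably deviate, this is not a Nash equilibrium.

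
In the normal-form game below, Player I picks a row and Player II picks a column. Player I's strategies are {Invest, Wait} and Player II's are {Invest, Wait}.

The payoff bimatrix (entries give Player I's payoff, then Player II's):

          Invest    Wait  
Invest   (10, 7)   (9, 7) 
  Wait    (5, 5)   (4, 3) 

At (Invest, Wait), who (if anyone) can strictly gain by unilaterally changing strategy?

Player I at (Invest, Wait) earns 9; deviating to Wait yields 4 — not better.
Player II earns 7; deviating to Invest yields 7 — not better.
Neither player can strictly improve; the profile is a Nash equilibrium.

Neither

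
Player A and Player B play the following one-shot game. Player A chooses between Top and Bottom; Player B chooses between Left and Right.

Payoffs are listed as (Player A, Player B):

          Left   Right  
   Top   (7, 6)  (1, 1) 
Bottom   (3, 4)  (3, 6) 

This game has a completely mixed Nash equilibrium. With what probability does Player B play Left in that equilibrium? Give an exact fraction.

Let y be the probability that Player B plays Left. In a completely mixed equilibrium, Player A must be indifferent between Top and Bottom.
Player A's expected payoff from Top is 7y + (1−y); from Bottom it is 3y + 3(1−y).
Setting these equal: 6y + 1 = 3, so y = 1/3.

1/3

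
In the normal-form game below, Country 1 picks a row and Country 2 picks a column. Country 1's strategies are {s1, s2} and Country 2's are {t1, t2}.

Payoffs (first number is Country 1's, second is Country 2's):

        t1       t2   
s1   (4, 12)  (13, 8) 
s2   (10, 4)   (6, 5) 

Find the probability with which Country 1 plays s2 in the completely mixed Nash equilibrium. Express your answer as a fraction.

Let r be the probability that Country 1 plays s1. In a completely mixed equilibrium, Country 2 must be indifferent between t1 and t2.
Country 2's expected payoff from t1 is 12r + 4(1−r); from t2 it is 8r + 5(1−r).
Setting these equal: 8r + 4 = 3r + 5, so r = 1/5.
Therefore Country 1 plays s2 with probability 1 − 1/5 = 4/5.

4/5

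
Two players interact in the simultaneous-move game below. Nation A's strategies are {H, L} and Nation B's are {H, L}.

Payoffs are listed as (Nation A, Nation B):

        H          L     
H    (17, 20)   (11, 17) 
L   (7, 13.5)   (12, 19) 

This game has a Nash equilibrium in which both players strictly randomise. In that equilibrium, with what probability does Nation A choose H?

11/17

Let x be the probability that Nation A plays H. In a completely mixed equilibrium, Nation B must be indifferent between H and L.
Nation B's expected payoff from H is 20x + 13.5(1−x); from L it is 17x + 19(1−x).
Setting these equal: 6.5x + 13.5 = −2x + 19, so x = 11/17.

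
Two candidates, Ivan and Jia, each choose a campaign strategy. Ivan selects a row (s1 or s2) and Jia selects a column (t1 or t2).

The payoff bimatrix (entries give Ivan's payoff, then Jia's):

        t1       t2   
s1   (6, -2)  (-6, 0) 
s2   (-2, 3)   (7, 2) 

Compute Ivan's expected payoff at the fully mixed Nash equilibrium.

10/7

First find q, the probability Jia plays t1, from Ivan's indifference between s1 and s2: 6q − 6(1−q) = −2q + 7(1−q), giving q = 13/21.
Since Ivan is indifferent in equilibrium, Ivan's expected payoff equals the payoff from either row against (13/21, 8/21). Using s1: 6(13/21) − 6(8/21) = 10/7.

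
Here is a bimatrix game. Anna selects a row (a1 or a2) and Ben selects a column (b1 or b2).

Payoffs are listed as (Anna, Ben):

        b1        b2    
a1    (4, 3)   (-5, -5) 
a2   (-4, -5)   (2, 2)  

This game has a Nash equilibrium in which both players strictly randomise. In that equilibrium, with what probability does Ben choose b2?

8/15

Let c be the probability that Ben plays b1. In a completely mixed equilibrium, Anna must be indifferent between a1 and a2.
Anna's expected payoff from a1 is 4c − 5(1−c); from a2 it is −4c + 2(1−c).
Setting these equal: 9c − 5 = −6c + 2, so c = 7/15.
Therefore Ben plays b2 with probability 1 − 7/15 = 8/15.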